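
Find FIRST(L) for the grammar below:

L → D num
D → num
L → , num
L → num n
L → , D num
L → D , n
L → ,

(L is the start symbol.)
To compute FIRST(L), examine every production with L on the left-hand side, reading each right-hand side left to right until a non-nullable symbol is reached.

FIRST sets of the other non-terminals involved (by the same procedure, iterated to a fixed point):
  FIRST(D) = { 'num' }

From L → D num:
  - D is a non-terminal: add FIRST(D) \ {ε} = { 'num' }
    D is not nullable, so stop
From L → , num:
  - ',' is a terminal: add ',' and stop
From L → num n:
  - num is a terminal: add 'num' and stop
From L → , D num:
  - ',' is a terminal: add ',' and stop
From L → D , n:
  - D is a non-terminal: add FIRST(D) \ {ε} = { 'num' }
    D is not nullable, so stop
From L → ,:
  - ',' is a terminal: add ',' and stop

Collecting: FIRST(L) = { ',', 'num' }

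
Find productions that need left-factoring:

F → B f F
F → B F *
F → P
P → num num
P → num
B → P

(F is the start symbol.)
Yes, F has productions with common prefix 'B'; P has productions with common prefix 'num'

Left-factoring is needed when two productions for the same non-terminal
share a common prefix on the right-hand side.

Productions for F:
  F → B f F
  F → B F *
  F → P
Productions for P:
  P → num num
  P → num

Found common prefix 'B' in productions for F
Found common prefix 'num' in productions for P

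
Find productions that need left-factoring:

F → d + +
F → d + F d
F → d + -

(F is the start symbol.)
Yes, F has productions with common prefix 'd +'

Left-factoring is needed when two productions for the same non-terminal
share a common prefix on the right-hand side.

Productions for F:
  F → d + +
  F → d + F d
  F → d + -

Found common prefix 'd +' in productions for F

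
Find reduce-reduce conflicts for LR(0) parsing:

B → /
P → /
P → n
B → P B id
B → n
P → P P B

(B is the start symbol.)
A reduce-reduce conflict occurs when an LR(0) state has two complete items [A → α .] and [B → β .] — both call for a reduction, and with no lookahead the parser cannot choose between them.

Augment with B' → B and build the canonical LR(0) collection (I0 = CLOSURE({[B' → . B]}), then GOTO on every symbol after a dot until no new states appear). It has 9 states:
  I0: { [B → . /], [B → . P B id], [B → . n], [B' → . B], [P → . /], [P → . P P B], [P → . n] }  — shift
  I1: { [B → / .], [P → / .] }  — 2 reduces
  I2: { [B' → B .] }  — accept
  I3: { [B → . /], [B → . P B id], [B → . n], [B → P . B id], [P → . /], [P → . P P B], [P → . n], [P → P . P B] }  — shift
  I4: { [B → n .], [P → n .] }  — 2 reduces
  I5: { [B → P B . id] }  — shift
  I6: { [B → . /], [B → . P B id], [B → . n], [B → P . B id], [P → . /], [P → . P P B], [P → . n], [P → P . P B], [P → P P . B] }  — shift
  I7: { [B → P B . id], [P → P P B .] }  — shift, reduce
  I8: { [B → P B id .] }  — reduce

I1 contains complete items [B → / .], [P → / .] — reduce-reduce conflict.
I4 contains complete items [B → n .], [P → n .] — reduce-reduce conflict.

Answer: Yes — I1: [B → / .] vs [P → / .]; I4: [B → n .] vs [P → n .]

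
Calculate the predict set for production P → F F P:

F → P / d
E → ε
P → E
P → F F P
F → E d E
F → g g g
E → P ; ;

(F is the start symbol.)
{ '/', ';', 'd', 'g' }

PREDICT(P → F F P) = (FIRST(RHS) \ {ε}) ∪ (FOLLOW(P) if ε ∈ FIRST(RHS), i.e. RHS ⇒* ε)
FIRST(F) = { '/', ';', 'd', 'g' }
FIRST(F F P) = { '/', ';', 'd', 'g' }
ε ∉ FIRST(F F P), so FOLLOW(P) is not added.
PREDICT(P → F F P) = { '/', ';', 'd', 'g' }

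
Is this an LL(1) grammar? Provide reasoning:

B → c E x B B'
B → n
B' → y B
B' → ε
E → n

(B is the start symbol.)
Relevant sets:
  FOLLOW(B') = { $, 'y' }

For B:
  PREDICT(B → c E x B B') = { 'c' }
  PREDICT(B → n) = { 'n' }
For B':
  PREDICT(B' → y B) = { 'y' }
  PREDICT(B' → ε) = { $, 'y' }
E has a single production, so nothing to check there.

Conflict found: Predict set conflict for B': { 'y' }
The grammar is NOT LL(1).

Answer: No. Predict set conflict for B': { 'y' }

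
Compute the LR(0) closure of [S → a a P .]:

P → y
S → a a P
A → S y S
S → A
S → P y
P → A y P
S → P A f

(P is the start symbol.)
{ [S → a a P .] }

To compute CLOSURE, for each item [A → α.Bβ] where B is a non-terminal, add [B → .γ] for all productions B → γ; repeat for the newly added items until nothing changes.

Start with: [S → a a P .]
The dot is at the end, so nothing is added.

CLOSURE = { [S → a a P .] }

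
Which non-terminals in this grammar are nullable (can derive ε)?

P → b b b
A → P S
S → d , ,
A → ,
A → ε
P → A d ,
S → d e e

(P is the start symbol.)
A non-terminal is nullable if it can derive ε (the empty string): either it has an ε-production, or it has a production whose right-hand side consists entirely of nullable non-terminals.

ε-productions: A → ε
So A is immediately nullable.
No further non-terminal can be added: every production for the remaining non-terminals contains a terminal or a non-nullable non-terminal.
Nullable = { 'A' }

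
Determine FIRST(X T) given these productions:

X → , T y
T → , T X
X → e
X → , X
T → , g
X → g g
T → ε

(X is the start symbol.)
{ ',', 'e', 'g' }

FIRST sets of the non-terminals involved (from the grammar, by fixed-point iteration):
  FIRST(X) = { ',', 'e', 'g' }

To compute FIRST(X T), process the symbols left to right:
Symbol X is a non-terminal. Add FIRST(X) \ {ε} = { ',', 'e', 'g' }
X is not nullable (ε ∉ FIRST(X)), so stop here.
FIRST(X T) = { ',', 'e', 'g' }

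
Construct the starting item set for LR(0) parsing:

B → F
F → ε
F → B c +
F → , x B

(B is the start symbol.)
First, augment the grammar with B' → B
I₀ = CLOSURE({ [B' → . B] }):
  [B' → . B] has the dot before B: add [B → . F]
  [B → . F] has the dot before F: add [F → .], [F → . B c +], [F → . , x B]
No further items can be added.

I₀ = { [B → . F], [B' → . B], [F → . , x B], [F → . B c +], [F → .] }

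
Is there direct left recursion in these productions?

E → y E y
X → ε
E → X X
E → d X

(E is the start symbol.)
Direct left recursion occurs when N → N α for some non-terminal N (the right-hand side begins with the left-hand side itself).

E → y E y: starts with y
X → ε: starts with ε
E → X X: starts with X
E → d X: starts with d

No direct left recursion found.

Answer: No direct left recursion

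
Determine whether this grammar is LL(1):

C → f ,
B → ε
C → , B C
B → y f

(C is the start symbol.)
A grammar is LL(1) if for each non-terminal N with multiple productions, the predict sets of those productions are pairwise disjoint, where PREDICT(N → α) = (FIRST(α) \ {ε}) ∪ (FOLLOW(N) if α ⇒* ε).

Relevant sets:
  FOLLOW(B) = { ',', 'f' }

For C:
  PREDICT(C → f ',') = { 'f' }
  PREDICT(C → ',' B C) = { ',' }
For B:
  PREDICT(B → ε) = { ',', 'f' }
  PREDICT(B → y f) = { 'y' }

All predict sets are disjoint. The grammar IS LL(1).

Answer: Yes, the grammar is LL(1).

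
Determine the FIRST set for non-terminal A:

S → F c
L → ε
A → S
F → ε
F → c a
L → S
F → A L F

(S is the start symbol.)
{ 'c' }

To compute FIRST(A), examine every production with A on the left-hand side, reading each right-hand side left to right until a non-nullable symbol is reached.

FIRST sets of the other non-terminals involved (by the same procedure, iterated to a fixed point):
  FIRST(S) = { 'c' }

From A → S:
  - S is a non-terminal: add FIRST(S) \ {ε} = { 'c' }
    S is not nullable, so stop

Collecting: FIRST(A) = { 'c' }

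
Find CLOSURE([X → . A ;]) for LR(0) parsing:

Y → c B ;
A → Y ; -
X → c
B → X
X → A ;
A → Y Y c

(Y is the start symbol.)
{ [A → . Y ; -], [A → . Y Y c], [X → . A ;], [Y → . c B ;] }

To compute CLOSURE, for each item [A → α.Bβ] where B is a non-terminal, add [B → .γ] for all productions B → γ; repeat for the newly added items until nothing changes.

Start with: [X → . A ;]
  [X → . A ;] has the dot before A: add [A → . Y ; -], [A → . Y Y c]
  [A → . Y ; -] has the dot before Y: add [Y → . c B ;]
No further items can be added.

CLOSURE = { [A → . Y ; -], [A → . Y Y c], [X → . A ;], [Y → . c B ;] }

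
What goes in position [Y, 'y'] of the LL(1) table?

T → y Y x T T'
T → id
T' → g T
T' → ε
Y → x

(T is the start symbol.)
Empty (error entry)

To find M[Y, 'y'], we find productions for Y where 'y' is in the predict set (PREDICT(N → α) = (FIRST(α) \ {ε}) ∪ (FOLLOW(N) if α ⇒* ε)).

Y → x: PREDICT = { 'x' }

M[Y, 'y'] is empty (no production applies)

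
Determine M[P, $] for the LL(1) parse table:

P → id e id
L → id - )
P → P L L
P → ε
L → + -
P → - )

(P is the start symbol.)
P → ε

To find M[P, $], we find productions for P where $ is in the predict set (PREDICT(N → α) = (FIRST(α) \ {ε}) ∪ (FOLLOW(N) if α ⇒* ε)).

Relevant sets:
  FIRST(P) = { '+', '-', 'id', ε }
  FIRST(L) = { '+', 'id' }
  FOLLOW(P) = { $, '+', 'id' }

P → id e id: PREDICT = { 'id' }
P → P L L: PREDICT = { '+', '-', 'id' }
P → ε: PREDICT = { $, '+', 'id' }
  $ is in predict set, so this production goes in M[P, $]
P → - ): PREDICT = { '-' }

M[P, $] = P → ε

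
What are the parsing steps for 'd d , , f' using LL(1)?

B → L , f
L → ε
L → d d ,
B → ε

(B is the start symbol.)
Stack is shown with the top on the left.

Stack        Input        Action
--------------------------------
B $          d d , , f $  output B → L , f
L , f $      d d , , f $  output L → d d ,
d d , , f $  d d , , f $  match 'd'
d , , f $    d , , f $    match 'd'
, , f $      , , f $      match ','
, f $        , f $        match ','
f $          f $          match 'f'
$            $            accept

The string is accepted.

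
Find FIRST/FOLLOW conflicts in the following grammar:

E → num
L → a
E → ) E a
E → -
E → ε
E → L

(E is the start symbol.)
A FIRST/FOLLOW conflict occurs when a non-terminal N has a nullable alternative N → β (β ⇒* ε) and another alternative N → α with FIRST(α) ∩ FOLLOW(N) ≠ ∅: on such a lookahead the parser cannot decide between expanding α and letting N vanish via β.

Nullable non-terminals: E.
FIRST sets used below: FIRST(L) = { 'a' }

E: nullable alternative(s) E → ε; FOLLOW(E) = { $, 'a' }
  E → num: FIRST \ {ε} = { 'num' } — disjoint from FOLLOW(E)
  E → ) E a: FIRST \ {ε} = { ')' } — disjoint from FOLLOW(E)
  E → -: FIRST \ {ε} = { '-' } — disjoint from FOLLOW(E)
  E → ε: FIRST \ {ε} = { } — this is the only nullable alternative, skip
  E → L: FIRST \ {ε} = { 'a' } — overlaps FOLLOW(E) on { 'a' }: CONFLICT

L has no nullable alternative, so no FIRST/FOLLOW check is needed there.

So the grammar has 1 FIRST/FOLLOW conflict (marked CONFLICT above).

Answer: Yes. E → L with FOLLOW(E) on { 'a' }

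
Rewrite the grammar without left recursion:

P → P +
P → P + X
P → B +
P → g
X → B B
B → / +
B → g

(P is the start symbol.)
P is directly left-recursive. The standard transformation for
  A → A α₁ | ... | A α_m | β₁ | ... | β_n
is
  A  → β₁ A' | ... | β_n A'
  A' → α₁ A' | ... | α_m A' | ε

P → B + becomes P → B + P'
P → g becomes P → g P'
P → P + becomes P' → + P'
P → P + X becomes P' → + X P'
Add P' → ε

Productions for other non-terminals are unchanged:
  X → B B
  B → / +
  B → g

Resulting grammar:
P → B + P'
P → g P'
P' → + P'
P' → + X P'
P' → ε
X → B B
B → / +
B → g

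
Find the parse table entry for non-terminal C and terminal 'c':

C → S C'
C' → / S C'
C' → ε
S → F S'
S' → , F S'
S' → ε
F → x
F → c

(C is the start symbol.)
C → S C'

To find M[C, 'c'], we find productions for C where 'c' is in the predict set (PREDICT(N → α) = (FIRST(α) \ {ε}) ∪ (FOLLOW(N) if α ⇒* ε)).

Relevant sets:
  FIRST(S) = { 'c', 'x' }

C → S C': PREDICT = { 'c', 'x' }
  'c' is in predict set, so this production goes in M[C, 'c']

M[C, 'c'] = C → S C'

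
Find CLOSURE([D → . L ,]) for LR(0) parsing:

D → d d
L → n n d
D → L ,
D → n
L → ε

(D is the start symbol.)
To compute CLOSURE, for each item [A → α.Bβ] where B is a non-terminal, add [B → .γ] for all productions B → γ; repeat for the newly added items until nothing changes.

Start with: [D → . L ,]
  [D → . L ,] has the dot before L: add [L → . n n d], [L → .]
No further items can be added.

CLOSURE = { [D → . L ,], [L → . n n d], [L → .] }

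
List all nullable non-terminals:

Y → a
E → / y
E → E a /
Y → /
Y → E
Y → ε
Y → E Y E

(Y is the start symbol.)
A non-terminal is nullable if it can derive ε (the empty string): either it has an ε-production, or it has a production whose right-hand side consists entirely of nullable non-terminals.

ε-productions: Y → ε
So Y is immediately nullable.
No further non-terminal can be added: every production for the remaining non-terminals contains a terminal or a non-nullable non-terminal.
Nullable = { 'Y' }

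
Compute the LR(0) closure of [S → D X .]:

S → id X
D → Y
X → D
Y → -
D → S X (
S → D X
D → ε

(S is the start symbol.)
{ [S → D X .] }

Start with: [S → D X .]
The dot is at the end, so nothing is added.

CLOSURE = { [S → D X .] }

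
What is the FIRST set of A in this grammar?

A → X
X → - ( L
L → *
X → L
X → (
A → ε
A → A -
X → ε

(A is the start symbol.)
To compute FIRST(A), examine every production with A on the left-hand side, reading each right-hand side left to right until a non-nullable symbol is reached.

FIRST sets of the other non-terminals involved (by the same procedure, iterated to a fixed point):
  FIRST(X) = { '(', '*', '-', ε }

From A → X:
  - X is a non-terminal: add FIRST(X) \ {ε} = { '(', '*', '-' }
    X is nullable and nothing follows, so the whole right-hand side can vanish: ε ∈ FIRST(A)
From A → ε:
  - ε-production, so ε ∈ FIRST(A)
From A → A -:
  - A is the symbol being defined: contributes nothing new
    A is nullable, so continue to the next symbol
  - '-' is a terminal: add '-' and stop

Collecting: FIRST(A) = { '(', '*', '-', ε }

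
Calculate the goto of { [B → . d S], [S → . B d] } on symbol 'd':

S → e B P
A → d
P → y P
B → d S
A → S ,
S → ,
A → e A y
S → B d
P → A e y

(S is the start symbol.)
GOTO(I, 'd') = CLOSURE({ [A → αX.β] : [A → α.Xβ] ∈ I, X = 'd' })

Items with dot before 'd', with the dot advanced:
  [B → . d S] → [B → d . S]
Closure of the advanced items:
  [B → d . S] has the dot before S: add [S → . e B P], [S → . ,], [S → . B d]
  [S → . B d] has the dot before B: add [B → . d S]

GOTO = { [B → . d S], [B → d . S], [S → . ,], [S → . B d], [S → . e B P] }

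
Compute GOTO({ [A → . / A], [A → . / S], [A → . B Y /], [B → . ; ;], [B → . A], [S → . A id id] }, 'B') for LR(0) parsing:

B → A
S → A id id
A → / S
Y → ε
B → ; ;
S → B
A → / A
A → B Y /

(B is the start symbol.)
{ [A → B . Y /], [Y → .] }

GOTO(I, 'B') = CLOSURE({ [A → αX.β] : [A → α.Xβ] ∈ I, X = 'B' })

Items with dot before 'B', with the dot advanced:
  [A → . B Y /] → [A → B . Y /]
Closure of the advanced items:
  [A → B . Y /] has the dot before Y: add [Y → .]

GOTO = { [A → B . Y /], [Y → .] }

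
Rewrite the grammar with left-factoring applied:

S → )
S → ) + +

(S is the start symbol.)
S → ) S'
S' → ε
S' → + +

Left-factoring transforms A → αβ₁ | αβ₂ into A → αA' and A' → β₁ | β₂
(α is the longest common prefix among the alternatives). Repeat until
no nonterminal has two alternatives with a common prefix.

Round 1: S has alternatives sharing prefix ')'. Introduce S': S → ) S'
  Add: S' → ε
  Add: S' → + +

No remaining common prefixes — done.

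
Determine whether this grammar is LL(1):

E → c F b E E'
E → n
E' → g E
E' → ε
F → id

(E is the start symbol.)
A grammar is LL(1) if for each non-terminal N with multiple productions, the predict sets of those productions are pairwise disjoint, where PREDICT(N → α) = (FIRST(α) \ {ε}) ∪ (FOLLOW(N) if α ⇒* ε).

Relevant sets:
  FOLLOW(E') = { $, 'g' }

For E:
  PREDICT(E → c F b E E') = { 'c' }
  PREDICT(E → n) = { 'n' }
For E':
  PREDICT(E' → g E) = { 'g' }
  PREDICT(E' → ε) = { $, 'g' }
F has a single production, so nothing to check there.

Conflict found: Predict set conflict for E': { 'g' }
The grammar is NOT LL(1).

Answer: No. Predict set conflict for E': { 'g' }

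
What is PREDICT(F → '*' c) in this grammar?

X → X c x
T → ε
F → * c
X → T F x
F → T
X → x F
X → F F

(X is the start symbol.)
PREDICT(F → '*' c) = (FIRST(RHS) \ {ε}) ∪ (FOLLOW(F) if ε ∈ FIRST(RHS), i.e. RHS ⇒* ε)
FIRST('*' c) = { '*' }
ε ∉ FIRST('*' c), so FOLLOW(F) is not added.
PREDICT(F → '*' c) = { '*' }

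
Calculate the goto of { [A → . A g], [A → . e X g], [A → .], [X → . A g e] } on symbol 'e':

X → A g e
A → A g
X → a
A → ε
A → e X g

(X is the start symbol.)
{ [A → . A g], [A → . e X g], [A → .], [A → e . X g], [X → . A g e], [X → . a] }

GOTO(I, 'e') = CLOSURE({ [A → αX.β] : [A → α.Xβ] ∈ I, X = 'e' })

Items with dot before 'e', with the dot advanced:
  [A → . e X g] → [A → e . X g]
Closure of the advanced items:
  [A → e . X g] has the dot before X: add [X → . A g e], [X → . a]
  [X → . A g e] has the dot before A: add [A → . A g], [A → .], [A → . e X g]

GOTO = { [A → . A g], [A → . e X g], [A → .], [A → e . X g], [X → . A g e], [X → . a] }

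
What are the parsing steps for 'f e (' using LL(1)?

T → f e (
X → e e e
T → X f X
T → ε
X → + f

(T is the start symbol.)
LL(1) parsing maintains a stack (initially the start symbol over $) and the input. At each step: if the stack top is a terminal, match it against the current input token; if it is a non-terminal N, replace it with the RHS of M[N, lookahead] (the unique production whose predict set contains the lookahead).

Stack is shown with the top on the left.

Stack    Input    Action
------------------------
T $      f e ( $  output T → f e (
f e ( $  f e ( $  match 'f'
e ( $    e ( $    match 'e'
( $      ( $      match '('
$        $        accept

The string is accepted.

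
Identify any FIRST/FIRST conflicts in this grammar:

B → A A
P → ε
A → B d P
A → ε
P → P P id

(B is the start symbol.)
FIRST sets of the non-terminals at (or reachable through a nullable prefix from) the front of some alternative:
  FIRST(P) = { 'id', ε }
  FIRST(B) = { 'd', ε }

Productions for P:
  P → ε: FIRST = { ε }
  P → P P id: FIRST = { 'id' }
Productions for A:
  A → B d P: FIRST = { 'd' }
  A → ε: FIRST = { ε }
B has only one production, so no FIRST/FIRST conflict is possible there.

All alternatives of each non-terminal have pairwise disjoint FIRST sets.

Answer: No FIRST/FIRST conflicts.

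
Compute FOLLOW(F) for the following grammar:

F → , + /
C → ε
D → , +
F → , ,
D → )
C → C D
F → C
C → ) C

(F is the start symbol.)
To compute FOLLOW(F), find every occurrence of F on a right-hand side N → α F β: add FIRST(β) \ {ε}, and if β is empty or nullable also add FOLLOW(N). Iterate to a fixed point.

F is the start symbol, so $ ∈ FOLLOW(F).
F does not occur on any right-hand side.

Taking the union: FOLLOW(F) = { $ }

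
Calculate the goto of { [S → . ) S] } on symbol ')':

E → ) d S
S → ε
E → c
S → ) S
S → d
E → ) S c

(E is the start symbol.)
GOTO(I, ')') = CLOSURE({ [A → αX.β] : [A → α.Xβ] ∈ I, X = ')' })

Items with dot before ')', with the dot advanced:
  [S → . ) S] → [S → ) . S]
Closure of the advanced items:
  [S → ) . S] has the dot before S: add [S → .], [S → . ) S], [S → . d]

GOTO = { [S → ) . S], [S → . ) S], [S → . d], [S → .] }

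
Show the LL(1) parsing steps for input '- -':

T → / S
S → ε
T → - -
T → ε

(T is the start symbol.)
Stack is shown with the top on the left.

Stack  Input  Action
--------------------
T $    - - $  output T → - -
- - $  - - $  match '-'
- $    - $    match '-'
$      $      accept

The string is accepted.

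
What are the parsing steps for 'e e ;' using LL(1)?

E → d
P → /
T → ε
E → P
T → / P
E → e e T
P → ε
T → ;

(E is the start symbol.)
Stack is shown with the top on the left.

Stack    Input    Action
------------------------
E $      e e ; $  output E → e e T
e e T $  e e ; $  match 'e'
e T $    e ; $    match 'e'
T $      ; $      output T → ;
; $      ; $      match ';'
$        $        accept

The string is accepted.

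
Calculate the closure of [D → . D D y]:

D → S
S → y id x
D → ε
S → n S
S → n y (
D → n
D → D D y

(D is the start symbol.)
{ [D → . D D y], [D → . S], [D → . n], [D → .], [S → . n S], [S → . n y (], [S → . y id x] }

Start with: [D → . D D y]
  [D → . D D y] has the dot before D: add [D → . S], [D → .], [D → . n]
  [D → . S] has the dot before S: add [S → . y id x], [S → . n S], [S → . n y (]
No further items can be added.

CLOSURE = { [D → . D D y], [D → . S], [D → . n], [D → .], [S → . n S], [S → . n y (], [S → . y id x] }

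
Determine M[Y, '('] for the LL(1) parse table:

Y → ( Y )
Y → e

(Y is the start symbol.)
To find M[Y, '('], we find productions for Y where '(' is in the predict set (PREDICT(N → α) = (FIRST(α) \ {ε}) ∪ (FOLLOW(N) if α ⇒* ε)).

Y → ( Y ): PREDICT = { '(' }
  '(' is in predict set, so this production goes in M[Y, '(']
Y → e: PREDICT = { 'e' }

M[Y, '('] = Y → ( Y )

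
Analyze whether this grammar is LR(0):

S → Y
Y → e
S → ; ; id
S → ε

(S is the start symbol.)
Augment with S' → S and build the canonical LR(0) collection (I0 = CLOSURE({[S' → . S]}), then GOTO on every symbol after a dot until no new states appear). It has 7 states:
  I0: { [S → . ; ; id], [S → . Y], [S → .], [S' → . S], [Y → . e] }  — shift, reduce
  I1: { [S → ; . ; id] }  — shift
  I2: { [S' → S .] }  — accept
  I3: { [S → Y .] }  — reduce
  I4: { [Y → e .] }  — reduce
  I5: { [S → ; ; . id] }  — shift
  I6: { [S → ; ; id .] }  — reduce

Conflict in state I0:
  Shift-reduce conflict between [S → .] and [S → . ; ; id]
So the grammar is NOT LR(0).

Answer: No. Shift-reduce conflict between [S → .] and [S → . ; ; id]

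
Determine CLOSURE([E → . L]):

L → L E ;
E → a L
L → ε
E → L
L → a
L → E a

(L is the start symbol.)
Start with: [E → . L]
  [E → . L] has the dot before L: add [L → . L E ;], [L → .], [L → . a], [L → . E a]
  [L → . E a] has the dot before E: add [E → . a L]
No further items can be added.

CLOSURE = { [E → . L], [E → . a L], [L → . E a], [L → . L E ;], [L → . a], [L → .] }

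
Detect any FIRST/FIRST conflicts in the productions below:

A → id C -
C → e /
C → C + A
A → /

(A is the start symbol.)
A FIRST/FIRST conflict occurs when two productions N → α and N → β for the same non-terminal have FIRST(α) ∩ FIRST(β) ≠ ∅ (with ε ∈ FIRST of a nullable right-hand side, so two nullable alternatives also conflict).

FIRST sets of the non-terminals at (or reachable through a nullable prefix from) the front of some alternative:
  FIRST(C) = { 'e' }

Productions for A:
  A → id C -: FIRST = { 'id' }
  A → /: FIRST = { '/' }
Productions for C:
  C → e /: FIRST = { 'e' }
  C → C + A: FIRST = { 'e' }

Conflict for C: C → e / and C → C + A
  Overlap: { 'e' }

Answer: Yes. C → e '/' / C → C '+' A on { 'e' }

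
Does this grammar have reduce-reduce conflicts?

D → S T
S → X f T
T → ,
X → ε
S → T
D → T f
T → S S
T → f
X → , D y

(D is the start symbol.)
A reduce-reduce conflict occurs when an LR(0) state has two complete items [A → α .] and [B → β .] — both call for a reduction, and with no lookahead the parser cannot choose between them.

Augment with D' → D and build the canonical LR(0) collection (I0 = CLOSURE({[D' → . D]}), then GOTO on every symbol after a dot until no new states appear). It has 16 states:
  I0: { [D → . S T], [D → . T f], [D' → . D], [S → . T], [S → . X f T], [T → . ,], [T → . S S], [T → . f], [X → . , D y], [X → .] }  — shift, reduce
  I1: { [D → . S T], [D → . T f], [S → . T], [S → . X f T], [T → , .], [T → . ,], [T → . S S], [T → . f], [X → , . D y], [X → . , D y], [X → .] }  — shift, 2 reduces
  I2: { [D' → D .] }  — accept
  I3: { [D → S . T], [S → . T], [S → . X f T], [T → . ,], [T → . S S], [T → . f], [T → S . S], [X → . , D y], [X → .] }  — shift, reduce
  I4: { [D → T . f], [S → T .] }  — shift, reduce
  I5: { [S → X . f T] }  — shift
  I6: { [T → f .] }  — reduce
  I7: { [S → . T], [S → . X f T], [S → X f . T], [T → . ,], [T → . S S], [T → . f], [X → . , D y], [X → .] }  — shift, reduce
  I8: { [S → . T], [S → . X f T], [T → . ,], [T → . S S], [T → . f], [T → S . S], [X → . , D y], [X → .] }  — shift, reduce
  I9: { [S → T .], [S → X f T .] }  — 2 reduces
  I10: { [S → . T], [S → . X f T], [T → . ,], [T → . S S], [T → . f], [T → S . S], [T → S S .], [X → . , D y], [X → .] }  — shift, 2 reduces
  I11: { [S → T .] }  — reduce
  I12: { [D → T f .] }  — reduce
  I13: { [D → S T .], [S → T .] }  — 2 reduces
  I14: { [X → , D . y] }  — shift
  I15: { [X → , D y .] }  — reduce

I1 contains complete items [T → , .], [X → .] — reduce-reduce conflict.
I9 contains complete items [S → T .], [S → X f T .] — reduce-reduce conflict.
I10 contains complete items [T → S S .], [X → .] — reduce-reduce conflict.
I13 contains complete items [D → S T .], [S → T .] — reduce-reduce conflict.

Answer: Yes — I1: [T → , .] vs [X → .]; I9: [S → T .] vs [S → X f T .]; I10: [T → S S .] vs [X → .]; I13: [D → S T .] vs [S → T .]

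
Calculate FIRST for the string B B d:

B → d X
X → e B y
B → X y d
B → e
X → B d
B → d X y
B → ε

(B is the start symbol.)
FIRST sets of the non-terminals involved (from the grammar, by fixed-point iteration):
  FIRST(B) = { 'd', 'e', ε }

To compute FIRST(B B d), process the symbols left to right:
Symbol B is a non-terminal. Add FIRST(B) \ {ε} = { 'd', 'e' }
B is nullable (ε ∈ FIRST(B)), continue to the next symbol.
Symbol B is a non-terminal. Add FIRST(B) \ {ε} = { 'd', 'e' }
B is nullable (ε ∈ FIRST(B)), continue to the next symbol.
Symbol d is a terminal. Add 'd' and stop.
FIRST(B B d) = { 'd', 'e' }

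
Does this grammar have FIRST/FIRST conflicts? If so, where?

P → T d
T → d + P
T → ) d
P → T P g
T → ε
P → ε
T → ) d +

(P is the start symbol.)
A FIRST/FIRST conflict occurs when two productions N → α and N → β for the same non-terminal have FIRST(α) ∩ FIRST(β) ≠ ∅ (with ε ∈ FIRST of a nullable right-hand side, so two nullable alternatives also conflict).

FIRST sets of the non-terminals at (or reachable through a nullable prefix from) the front of some alternative:
  FIRST(T) = { ')', 'd', ε }
  FIRST(P) = { ')', 'd', 'g', ε }

Productions for P:
  P → T d: FIRST = { ')', 'd' }
  P → T P g: FIRST = { ')', 'd', 'g' }
  P → ε: FIRST = { ε }
Productions for T:
  T → d + P: FIRST = { 'd' }
  T → ) d: FIRST = { ')' }
  T → ε: FIRST = { ε }
  T → ) d +: FIRST = { ')' }

Conflict for P: P → T d and P → T P g
  Overlap: { ')', 'd' }
Conflict for T: T → ) d and T → ) d +
  Overlap: { ')' }

Answer: Yes. P → T d / P → T P g on { ')', 'd' }; T → ')' d / T → ')' d '+' on { ')' }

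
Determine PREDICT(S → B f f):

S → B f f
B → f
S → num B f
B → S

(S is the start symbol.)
{ 'f', 'num' }

PREDICT(S → B f f) = (FIRST(RHS) \ {ε}) ∪ (FOLLOW(S) if ε ∈ FIRST(RHS), i.e. RHS ⇒* ε)
FIRST(B) = { 'f', 'num' }
FIRST(B f f) = { 'f', 'num' }
ε ∉ FIRST(B f f), so FOLLOW(S) is not added.
PREDICT(S → B f f) = { 'f', 'num' }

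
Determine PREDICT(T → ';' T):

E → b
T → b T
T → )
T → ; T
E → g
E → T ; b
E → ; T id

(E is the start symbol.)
PREDICT(T → ';' T) = (FIRST(RHS) \ {ε}) ∪ (FOLLOW(T) if ε ∈ FIRST(RHS), i.e. RHS ⇒* ε)
FIRST(';' T) = { ';' }
ε ∉ FIRST(';' T), so FOLLOW(T) is not added.
PREDICT(T → ';' T) = { ';' }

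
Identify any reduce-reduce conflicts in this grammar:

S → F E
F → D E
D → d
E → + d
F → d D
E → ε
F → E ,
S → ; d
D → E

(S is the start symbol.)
Yes — I7: [D → d .] vs [E → .]

A reduce-reduce conflict occurs when an LR(0) state has two complete items [A → α .] and [B → β .] — both call for a reduction, and with no lookahead the parser cannot choose between them.

Augment with S' → S and build the canonical LR(0) collection (I0 = CLOSURE({[S' → . S]}), then GOTO on every symbol after a dot until no new states appear). It has 16 states:
  I0: { [D → . E], [D → . d], [E → . + d], [E → .], [F → . D E], [F → . E ,], [F → . d D], [S → . ; d], [S → . F E], [S' → . S] }  — shift, reduce
  I1: { [E → + . d] }  — shift
  I2: { [S → ; . d] }  — shift
  I3: { [E → . + d], [E → .], [F → D . E] }  — shift, reduce
  I4: { [D → E .], [F → E . ,] }  — shift, reduce
  I5: { [E → . + d], [E → .], [S → F . E] }  — shift, reduce
  I6: { [S' → S .] }  — accept
  I7: { [D → . E], [D → . d], [D → d .], [E → . + d], [E → .], [F → d . D] }  — shift, 2 reduces
  I8: { [F → d D .] }  — reduce
  I9: { [D → E .] }  — reduce
  I10: { [D → d .] }  — reduce
  I11: { [S → F E .] }  — reduce
  I12: { [F → E , .] }  — reduce
  I13: { [F → D E .] }  — reduce
  I14: { [S → ; d .] }  — reduce
  I15: { [E → + d .] }  — reduce

I7 contains complete items [D → d .], [E → .] — reduce-reduce conflict.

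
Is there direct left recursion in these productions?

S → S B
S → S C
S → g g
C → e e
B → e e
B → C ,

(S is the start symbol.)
Yes, S is left-recursive

S → S B: LEFT RECURSIVE (starts with S)
S → S C: LEFT RECURSIVE (starts with S)
S → g g: starts with g
C → e e: starts with e
B → e e: starts with e
B → C ,: starts with C

The grammar has direct left recursion on: S.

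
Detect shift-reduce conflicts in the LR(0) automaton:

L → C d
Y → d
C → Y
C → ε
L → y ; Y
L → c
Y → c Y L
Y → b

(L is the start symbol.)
Yes — I0: [C → .] vs [L → . c]; I5: [L → c .] vs [Y → . b]; I11: [C → .] vs [L → . c]

Augment with L' → L and build the canonical LR(0) collection (I0 = CLOSURE({[L' → . L]}), then GOTO on every symbol after a dot until no new states appear). It has 14 states:
  I0: { [C → . Y], [C → .], [L → . C d], [L → . c], [L → . y ; Y], [L' → . L], [Y → . b], [Y → . c Y L], [Y → . d] }  — shift, reduce
  I1: { [L → C . d] }  — shift
  I2: { [L' → L .] }  — accept
  I3: { [C → Y .] }  — reduce
  I4: { [Y → b .] }  — reduce
  I5: { [L → c .], [Y → . b], [Y → . c Y L], [Y → . d], [Y → c . Y L] }  — shift, reduce
  I6: { [Y → d .] }  — reduce
  I7: { [L → y . ; Y] }  — shift
  I8: { [L → y ; . Y], [Y → . b], [Y → . c Y L], [Y → . d] }  — shift
  I9: { [L → y ; Y .] }  — reduce
  I10: { [Y → . b], [Y → . c Y L], [Y → . d], [Y → c . Y L] }  — shift
  I11: { [C → . Y], [C → .], [L → . C d], [L → . c], [L → . y ; Y], [Y → . b], [Y → . c Y L], [Y → . d], [Y → c Y . L] }  — shift, reduce
  I12: { [Y → c Y L .] }  — reduce
  I13: { [L → C d .] }  — reduce

I0 contains reduce item [C → .] and shift items [L → . c], [L → . y ; Y], [Y → . b], [Y → . c Y L], [Y → . d] — shift-reduce conflict.
I5 contains reduce item [L → c .] and shift items [Y → . b], [Y → . c Y L], [Y → . d] — shift-reduce conflict.
I11 contains reduce item [C → .] and shift items [L → . c], [L → . y ; Y], [Y → . b], [Y → . c Y L], [Y → . d] — shift-reduce conflict.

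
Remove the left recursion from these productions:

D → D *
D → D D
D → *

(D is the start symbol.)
D → * D'
D' → * D'
D' → D D'
D' → ε

D is directly left-recursive. The standard transformation for
  A → A α₁ | ... | A α_m | β₁ | ... | β_n
is
  A  → β₁ A' | ... | β_n A'
  A' → α₁ A' | ... | α_m A' | ε

D → * becomes D → * D'
D → D * becomes D' → * D'
D → D D becomes D' → D D'
Add D' → ε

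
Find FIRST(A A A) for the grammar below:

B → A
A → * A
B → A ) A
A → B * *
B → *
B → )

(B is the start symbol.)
FIRST sets of the non-terminals involved (from the grammar, by fixed-point iteration):
  FIRST(A) = { ')', '*' }

To compute FIRST(A A A), process the symbols left to right:
Symbol A is a non-terminal. Add FIRST(A) \ {ε} = { ')', '*' }
A is not nullable (ε ∉ FIRST(A)), so stop here.
FIRST(A A A) = { ')', '*' }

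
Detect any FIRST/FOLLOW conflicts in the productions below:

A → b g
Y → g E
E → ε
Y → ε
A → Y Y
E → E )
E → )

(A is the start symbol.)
Yes. Y → g E with FOLLOW(Y) on { 'g' }; E → E ')' with FOLLOW(E) on { ')' }; E → ')' with FOLLOW(E) on { ')' }

Nullable non-terminals: A, E, Y.
FIRST sets used below: FIRST(Y) = { 'g', ε }, FIRST(E) = { ')', ε }

A: nullable alternative(s) A → Y Y; FOLLOW(A) = { $ }
  A → b g: FIRST \ {ε} = { 'b' } — disjoint from FOLLOW(A)
  A → Y Y: FIRST \ {ε} = { 'g' } — this is the only nullable alternative, skip

E: nullable alternative(s) E → ε; FOLLOW(E) = { $, ')', 'g' }
  E → ε: FIRST \ {ε} = { } — this is the only nullable alternative, skip
  E → E ): FIRST \ {ε} = { ')' } — overlaps FOLLOW(E) on { ')' }: CONFLICT
  E → ): FIRST \ {ε} = { ')' } — overlaps FOLLOW(E) on { ')' }: CONFLICT

Y: nullable alternative(s) Y → ε; FOLLOW(Y) = { $, 'g' }
  Y → g E: FIRST \ {ε} = { 'g' } — overlaps FOLLOW(Y) on { 'g' }: CONFLICT
  Y → ε: FIRST \ {ε} = { } — this is the only nullable alternative, skip

So the grammar has 3 FIRST/FOLLOW conflicts (marked CONFLICT above).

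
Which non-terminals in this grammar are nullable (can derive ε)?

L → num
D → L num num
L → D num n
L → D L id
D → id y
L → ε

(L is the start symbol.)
{ 'L' }

A non-terminal is nullable if it can derive ε (the empty string): either it has an ε-production, or it has a production whose right-hand side consists entirely of nullable non-terminals.

ε-productions: L → ε
So L is immediately nullable.
No further non-terminal can be added: every production for the remaining non-terminals contains a terminal or a non-nullable non-terminal.
Nullable = { 'L' }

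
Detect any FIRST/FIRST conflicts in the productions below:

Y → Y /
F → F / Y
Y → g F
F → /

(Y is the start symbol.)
Yes. Y → Y '/' / Y → g F on { 'g' }; F → F '/' Y / F → '/' on { '/' }

FIRST sets of the non-terminals at (or reachable through a nullable prefix from) the front of some alternative:
  FIRST(Y) = { 'g' }
  FIRST(F) = { '/' }

Productions for Y:
  Y → Y /: FIRST = { 'g' }
  Y → g F: FIRST = { 'g' }
Productions for F:
  F → F / Y: FIRST = { '/' }
  F → /: FIRST = { '/' }

Conflict for Y: Y → Y / and Y → g F
  Overlap: { 'g' }
Conflict for F: F → F / Y and F → /
  Overlap: { '/' }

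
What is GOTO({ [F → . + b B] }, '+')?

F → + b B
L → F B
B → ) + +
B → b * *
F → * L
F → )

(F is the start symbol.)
GOTO(I, '+') = CLOSURE({ [A → αX.β] : [A → α.Xβ] ∈ I, X = '+' })

Items with dot before '+', with the dot advanced:
  [F → . + b B] → [F → + . b B]
Closure adds nothing (no advanced item has the dot before a non-terminal).

GOTO = { [F → + . b B] }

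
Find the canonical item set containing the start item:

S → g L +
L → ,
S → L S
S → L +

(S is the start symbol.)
{ [L → . ,], [S → . L +], [S → . L S], [S → . g L +], [S' → . S] }

First, augment the grammar with S' → S
I₀ = CLOSURE({ [S' → . S] }):
  [S' → . S] has the dot before S: add [S → . g L +], [S → . L S], [S → . L +]
  [S → . L S] has the dot before L: add [L → . ,]
No further items can be added.

I₀ = { [L → . ,], [S → . L +], [S → . L S], [S → . g L +], [S' → . S] }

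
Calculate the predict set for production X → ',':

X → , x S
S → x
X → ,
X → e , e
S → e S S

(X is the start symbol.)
PREDICT(X → ',') = (FIRST(RHS) \ {ε}) ∪ (FOLLOW(X) if ε ∈ FIRST(RHS), i.e. RHS ⇒* ε)
FIRST(',') = { ',' }
ε ∉ FIRST(','), so FOLLOW(X) is not added.
PREDICT(X → ',') = { ',' }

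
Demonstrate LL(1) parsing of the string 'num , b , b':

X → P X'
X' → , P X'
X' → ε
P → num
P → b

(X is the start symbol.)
Stack is shown with the top on the left.

Stack     Input          Action
-------------------------------
X $       num , b , b $  output X → P X'
P X' $    num , b , b $  output P → num
num X' $  num , b , b $  match 'num'
X' $      , b , b $      output X' → , P X'
, P X' $  , b , b $      match ','
P X' $    b , b $        output P → b
b X' $    b , b $        match 'b'
X' $      , b $          output X' → , P X'
, P X' $  , b $          match ','
P X' $    b $            output P → b
b X' $    b $            match 'b'
X' $      $              output X' → ε
$         $              accept

The string is accepted.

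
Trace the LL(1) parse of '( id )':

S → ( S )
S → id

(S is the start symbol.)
LL(1) parsing maintains a stack (initially the start symbol over $) and the input. At each step: if the stack top is a terminal, match it against the current input token; if it is a non-terminal N, replace it with the RHS of M[N, lookahead] (the unique production whose predict set contains the lookahead).

Stack is shown with the top on the left.

Stack    Input     Action
-------------------------
S $      ( id ) $  output S → ( S )
( S ) $  ( id ) $  match '('
S ) $    id ) $    output S → id
id ) $   id ) $    match 'id'
) $      ) $       match ')'
$        $         accept

The string is accepted.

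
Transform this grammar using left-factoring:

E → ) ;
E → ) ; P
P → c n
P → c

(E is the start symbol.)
Left-factoring transforms A → αβ₁ | αβ₂ into A → αA' and A' → β₁ | β₂
(α is the longest common prefix among the alternatives). Repeat until
no nonterminal has two alternatives with a common prefix.

Round 1: E has alternatives sharing prefix ') ;'. Introduce E': E → ) ; E'
  Add: E' → ε
  Add: E' → P

Round 2: P has alternatives sharing prefix 'c'. Introduce P': P → c P'
  Add: P' → n
  Add: P' → ε

No remaining common prefixes — done.

Resulting grammar:
E → ) ; E'
E' → ε
E' → P
P → c P'
P' → n
P' → ε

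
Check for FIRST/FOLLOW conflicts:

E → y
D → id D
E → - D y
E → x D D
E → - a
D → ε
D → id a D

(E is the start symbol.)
Yes. D → id D with FOLLOW(D) on { 'id' }; D → id a D with FOLLOW(D) on { 'id' }

A FIRST/FOLLOW conflict occurs when a non-terminal N has a nullable alternative N → β (β ⇒* ε) and another alternative N → α with FIRST(α) ∩ FOLLOW(N) ≠ ∅: on such a lookahead the parser cannot decide between expanding α and letting N vanish via β.

Nullable non-terminals: D.

D: nullable alternative(s) D → ε; FOLLOW(D) = { $, 'id', 'y' }
  D → id D: FIRST \ {ε} = { 'id' } — overlaps FOLLOW(D) on { 'id' }: CONFLICT
  D → ε: FIRST \ {ε} = { } — this is the only nullable alternative, skip
  D → id a D: FIRST \ {ε} = { 'id' } — overlaps FOLLOW(D) on { 'id' }: CONFLICT

E has no nullable alternative, so no FIRST/FOLLOW check is needed there.

So the grammar has 2 FIRST/FOLLOW conflicts (marked CONFLICT above).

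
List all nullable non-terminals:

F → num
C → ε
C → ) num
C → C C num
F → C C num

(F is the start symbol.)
A non-terminal is nullable if it can derive ε (the empty string): either it has an ε-production, or it has a production whose right-hand side consists entirely of nullable non-terminals.

ε-productions: C → ε
So C is immediately nullable.
No further non-terminal can be added: every production for the remaining non-terminals contains a terminal or a non-nullable non-terminal.
Nullable = { 'C' }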